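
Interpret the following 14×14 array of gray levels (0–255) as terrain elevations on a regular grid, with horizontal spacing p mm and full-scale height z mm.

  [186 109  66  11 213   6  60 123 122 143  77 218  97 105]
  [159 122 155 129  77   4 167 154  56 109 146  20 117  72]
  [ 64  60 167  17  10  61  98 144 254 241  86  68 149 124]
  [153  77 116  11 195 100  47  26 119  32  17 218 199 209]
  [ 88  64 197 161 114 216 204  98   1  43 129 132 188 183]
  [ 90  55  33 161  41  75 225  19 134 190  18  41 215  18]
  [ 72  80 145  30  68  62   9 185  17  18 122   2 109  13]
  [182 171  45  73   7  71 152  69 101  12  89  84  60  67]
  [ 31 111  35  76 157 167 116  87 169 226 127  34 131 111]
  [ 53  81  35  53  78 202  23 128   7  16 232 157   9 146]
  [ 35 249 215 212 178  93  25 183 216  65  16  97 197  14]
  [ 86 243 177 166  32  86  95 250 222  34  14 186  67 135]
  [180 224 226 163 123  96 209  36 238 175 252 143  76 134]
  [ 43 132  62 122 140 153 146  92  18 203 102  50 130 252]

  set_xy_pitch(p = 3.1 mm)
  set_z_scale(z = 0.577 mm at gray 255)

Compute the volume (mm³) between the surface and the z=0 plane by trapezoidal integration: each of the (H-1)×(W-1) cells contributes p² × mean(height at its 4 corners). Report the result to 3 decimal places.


height_mm = gray/255 × 0.577; cell vol = 3.1² × mean(4 corners)
unit = 3.1² × 0.577 / (4×255) = 0.00543625 mm³ per gray-sum
row 0: Σ corner-gray over 13 cells = 5524  → 30.0298
row 1: Σ corner-gray over 13 cells = 5641  → 30.6659
row 2: Σ corner-gray over 13 cells = 5574  → 30.3016
row 3: Σ corner-gray over 13 cells = 6041  → 32.8404
row 4: Σ corner-gray over 13 cells = 5887  → 32.0032
row 5: Σ corner-gray over 13 cells = 4301  → 23.3813
row 6: Σ corner-gray over 13 cells = 3896  → 21.1796
row 7: Σ corner-gray over 13 cells = 5131  → 27.8934
row 8: Σ corner-gray over 13 cells = 5255  → 28.5675
row 9: Σ corner-gray over 13 cells = 5782  → 31.4324
row 10: Σ corner-gray over 13 cells = 6906  → 37.5427
row 11: Σ corner-gray over 13 cells = 7601  → 41.3209
row 12: Σ corner-gray over 13 cells = 7231  → 39.3095
Σ rows: total corner-gray = 74770  → 406.4680 mm³

406.468


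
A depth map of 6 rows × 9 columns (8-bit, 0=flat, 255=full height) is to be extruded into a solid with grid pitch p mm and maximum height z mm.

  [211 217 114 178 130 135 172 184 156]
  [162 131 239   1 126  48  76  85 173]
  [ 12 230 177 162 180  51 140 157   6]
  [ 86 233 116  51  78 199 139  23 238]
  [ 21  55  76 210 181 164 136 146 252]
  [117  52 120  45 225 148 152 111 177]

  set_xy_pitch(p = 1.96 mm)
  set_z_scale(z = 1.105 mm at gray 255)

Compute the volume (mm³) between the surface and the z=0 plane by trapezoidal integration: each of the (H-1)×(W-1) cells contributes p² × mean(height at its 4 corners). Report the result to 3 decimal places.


height_mm = gray/255 × 1.105; cell vol = 1.96² × mean(4 corners)
unit = 1.96² × 1.105 / (4×255) = 0.00416173 mm³ per gray-sum
row 0: Σ corner-gray over 8 cells = 4374  → 18.2034
row 1: Σ corner-gray over 8 cells = 3959  → 16.4763
row 2: Σ corner-gray over 8 cells = 4214  → 17.5375
row 3: Σ corner-gray over 8 cells = 4211  → 17.5251
row 4: Σ corner-gray over 8 cells = 4209  → 17.5167
Σ rows: total corner-gray = 20967  → 87.2591 mm³

87.259


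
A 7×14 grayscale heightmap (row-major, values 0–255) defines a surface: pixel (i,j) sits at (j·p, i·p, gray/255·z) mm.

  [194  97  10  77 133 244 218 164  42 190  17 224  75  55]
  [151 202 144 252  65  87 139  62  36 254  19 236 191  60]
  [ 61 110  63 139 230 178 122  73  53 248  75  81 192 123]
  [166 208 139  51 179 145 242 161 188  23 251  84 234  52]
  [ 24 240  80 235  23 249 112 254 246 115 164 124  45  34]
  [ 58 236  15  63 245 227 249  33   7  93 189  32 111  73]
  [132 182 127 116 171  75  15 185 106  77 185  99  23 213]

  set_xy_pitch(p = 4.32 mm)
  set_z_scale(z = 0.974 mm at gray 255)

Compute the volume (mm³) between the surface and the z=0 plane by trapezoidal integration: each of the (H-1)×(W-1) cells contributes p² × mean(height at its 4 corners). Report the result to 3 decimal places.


749.791

height_mm = gray/255 × 0.974; cell vol = 4.32² × mean(4 corners)
unit = 4.32² × 0.974 / (4×255) = 0.0178208 mm³ per gray-sum
row 0: Σ corner-gray over 13 cells = 6816  → 121.4663
row 1: Σ corner-gray over 13 cells = 6897  → 122.9098
row 2: Σ corner-gray over 13 cells = 7340  → 130.8044
row 3: Σ corner-gray over 13 cells = 7860  → 140.0712
row 4: Σ corner-gray over 13 cells = 6963  → 124.0860
row 5: Σ corner-gray over 13 cells = 6198  → 110.4531
Σ rows: total corner-gray = 42074  → 749.7908 mm³


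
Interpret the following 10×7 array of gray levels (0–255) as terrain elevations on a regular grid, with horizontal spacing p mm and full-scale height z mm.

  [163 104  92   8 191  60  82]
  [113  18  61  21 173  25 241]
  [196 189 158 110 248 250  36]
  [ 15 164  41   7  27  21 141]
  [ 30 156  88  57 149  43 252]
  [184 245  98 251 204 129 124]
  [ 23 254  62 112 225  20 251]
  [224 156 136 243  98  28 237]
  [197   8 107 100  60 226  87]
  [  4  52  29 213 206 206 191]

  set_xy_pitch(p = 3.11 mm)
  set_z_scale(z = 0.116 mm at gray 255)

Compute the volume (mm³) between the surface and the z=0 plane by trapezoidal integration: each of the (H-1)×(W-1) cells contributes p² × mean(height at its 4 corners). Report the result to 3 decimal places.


height_mm = gray/255 × 0.116; cell vol = 3.11² × mean(4 corners)
unit = 3.11² × 0.116 / (4×255) = 0.00109996 mm³ per gray-sum
row 0: Σ corner-gray over 6 cells = 2105  → 2.3154
row 1: Σ corner-gray over 6 cells = 3092  → 3.4011
row 2: Σ corner-gray over 6 cells = 2818  → 3.0997
row 3: Σ corner-gray over 6 cells = 1944  → 2.1383
row 4: Σ corner-gray over 6 cells = 3430  → 3.7729
row 5: Σ corner-gray over 6 cells = 3782  → 4.1601
row 6: Σ corner-gray over 6 cells = 3403  → 3.7432
row 7: Σ corner-gray over 6 cells = 3069  → 3.3758
row 8: Σ corner-gray over 6 cells = 2893  → 3.1822
Σ rows: total corner-gray = 26536  → 29.1887 mm³

29.189


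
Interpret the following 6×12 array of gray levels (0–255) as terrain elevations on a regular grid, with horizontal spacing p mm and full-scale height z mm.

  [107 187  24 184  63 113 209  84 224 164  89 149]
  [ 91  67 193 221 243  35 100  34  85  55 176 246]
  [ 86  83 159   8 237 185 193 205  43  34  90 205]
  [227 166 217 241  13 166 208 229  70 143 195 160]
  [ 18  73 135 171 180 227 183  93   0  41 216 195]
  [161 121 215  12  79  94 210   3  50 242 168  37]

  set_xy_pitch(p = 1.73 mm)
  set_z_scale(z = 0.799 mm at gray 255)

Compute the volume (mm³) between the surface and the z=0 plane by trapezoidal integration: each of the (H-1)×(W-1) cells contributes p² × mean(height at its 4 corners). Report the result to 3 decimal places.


69.470

height_mm = gray/255 × 0.799; cell vol = 1.73² × mean(4 corners)
unit = 1.73² × 0.799 / (4×255) = 0.00234444 mm³ per gray-sum
row 0: Σ corner-gray over 11 cells = 5693  → 13.3469
row 1: Σ corner-gray over 11 cells = 5520  → 12.9413
row 2: Σ corner-gray over 11 cells = 6448  → 15.1169
row 3: Σ corner-gray over 11 cells = 6534  → 15.3186
row 4: Σ corner-gray over 11 cells = 5437  → 12.7467
Σ rows: total corner-gray = 29632  → 69.4704 mm³


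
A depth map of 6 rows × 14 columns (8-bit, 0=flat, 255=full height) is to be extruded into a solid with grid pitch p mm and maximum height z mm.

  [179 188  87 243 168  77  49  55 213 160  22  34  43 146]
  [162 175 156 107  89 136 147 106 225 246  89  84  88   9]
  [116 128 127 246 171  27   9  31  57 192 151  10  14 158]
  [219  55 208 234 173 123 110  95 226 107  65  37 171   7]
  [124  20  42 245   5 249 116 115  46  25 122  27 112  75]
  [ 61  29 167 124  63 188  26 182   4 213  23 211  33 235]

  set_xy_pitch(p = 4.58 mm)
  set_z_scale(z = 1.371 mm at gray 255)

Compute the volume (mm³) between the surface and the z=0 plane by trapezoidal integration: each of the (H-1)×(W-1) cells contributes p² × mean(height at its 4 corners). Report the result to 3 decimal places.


height_mm = gray/255 × 1.371; cell vol = 4.58² × mean(4 corners)
unit = 4.58² × 1.371 / (4×255) = 0.0281947 mm³ per gray-sum
row 0: Σ corner-gray over 13 cells = 6470  → 182.4200
row 1: Σ corner-gray over 13 cells = 6067  → 171.0575
row 2: Σ corner-gray over 13 cells = 6034  → 170.1271
row 3: Σ corner-gray over 13 cells = 5881  → 165.8133
row 4: Σ corner-gray over 13 cells = 5269  → 148.5581
Σ rows: total corner-gray = 29721  → 837.9761 mm³

837.976


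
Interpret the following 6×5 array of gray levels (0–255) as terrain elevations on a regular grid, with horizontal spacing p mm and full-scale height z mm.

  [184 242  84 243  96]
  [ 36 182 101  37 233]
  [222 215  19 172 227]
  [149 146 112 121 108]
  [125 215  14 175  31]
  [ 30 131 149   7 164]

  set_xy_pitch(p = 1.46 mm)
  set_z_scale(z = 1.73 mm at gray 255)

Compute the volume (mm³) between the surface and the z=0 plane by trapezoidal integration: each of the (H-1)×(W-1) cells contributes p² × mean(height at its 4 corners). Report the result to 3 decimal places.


37.903

height_mm = gray/255 × 1.73; cell vol = 1.46² × mean(4 corners)
unit = 1.46² × 1.73 / (4×255) = 0.00361536 mm³ per gray-sum
row 0: Σ corner-gray over 4 cells = 2327  → 8.4129
row 1: Σ corner-gray over 4 cells = 2170  → 7.8453
row 2: Σ corner-gray over 4 cells = 2276  → 8.2286
row 3: Σ corner-gray over 4 cells = 1979  → 7.1548
row 4: Σ corner-gray over 4 cells = 1732  → 6.2618
Σ rows: total corner-gray = 10484  → 37.9034 mm³


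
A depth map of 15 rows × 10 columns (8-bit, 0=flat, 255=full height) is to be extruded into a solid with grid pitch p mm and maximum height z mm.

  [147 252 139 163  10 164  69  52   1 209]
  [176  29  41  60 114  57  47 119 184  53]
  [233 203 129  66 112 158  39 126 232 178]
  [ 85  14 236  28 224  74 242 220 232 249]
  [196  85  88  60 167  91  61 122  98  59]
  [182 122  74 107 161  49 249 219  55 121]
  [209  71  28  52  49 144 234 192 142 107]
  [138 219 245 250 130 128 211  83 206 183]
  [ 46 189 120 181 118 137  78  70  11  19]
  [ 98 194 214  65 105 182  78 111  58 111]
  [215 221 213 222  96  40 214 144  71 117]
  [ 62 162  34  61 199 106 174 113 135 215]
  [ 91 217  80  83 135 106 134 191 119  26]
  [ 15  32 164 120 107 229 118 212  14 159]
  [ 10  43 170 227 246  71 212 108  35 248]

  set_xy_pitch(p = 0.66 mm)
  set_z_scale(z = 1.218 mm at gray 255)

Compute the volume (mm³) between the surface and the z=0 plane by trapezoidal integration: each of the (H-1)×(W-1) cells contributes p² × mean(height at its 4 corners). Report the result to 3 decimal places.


height_mm = gray/255 × 1.218; cell vol = 0.66² × mean(4 corners)
unit = 0.66² × 1.218 / (4×255) = 0.000520158 mm³ per gray-sum
row 0: Σ corner-gray over 9 cells = 3587  → 1.8658
row 1: Σ corner-gray over 9 cells = 4072  → 2.1181
row 2: Σ corner-gray over 9 cells = 5415  → 2.8167
row 3: Σ corner-gray over 9 cells = 4673  → 2.4307
row 4: Σ corner-gray over 9 cells = 4174  → 2.1711
row 5: Σ corner-gray over 9 cells = 4515  → 2.3485
row 6: Σ corner-gray over 9 cells = 5405  → 2.8115
row 7: Σ corner-gray over 9 cells = 5138  → 2.6726
row 8: Σ corner-gray over 9 cells = 4096  → 2.1306
row 9: Σ corner-gray over 9 cells = 4997  → 2.5992
row 10: Σ corner-gray over 9 cells = 5019  → 2.6107
row 11: Σ corner-gray over 9 cells = 4492  → 2.3365
row 12: Σ corner-gray over 9 cells = 4413  → 2.2955
row 13: Σ corner-gray over 9 cells = 4648  → 2.4177
Σ rows: total corner-gray = 64644  → 33.6251 mm³

33.625


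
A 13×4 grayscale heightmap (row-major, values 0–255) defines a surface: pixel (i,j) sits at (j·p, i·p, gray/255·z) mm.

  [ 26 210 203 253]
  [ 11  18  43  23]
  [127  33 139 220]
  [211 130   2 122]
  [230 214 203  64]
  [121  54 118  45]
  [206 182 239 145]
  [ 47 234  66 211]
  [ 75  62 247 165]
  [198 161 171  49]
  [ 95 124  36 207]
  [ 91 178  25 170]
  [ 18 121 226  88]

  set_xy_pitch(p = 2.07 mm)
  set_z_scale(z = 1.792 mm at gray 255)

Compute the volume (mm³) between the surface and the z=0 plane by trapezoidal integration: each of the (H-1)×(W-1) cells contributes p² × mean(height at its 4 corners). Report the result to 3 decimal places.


137.664

height_mm = gray/255 × 1.792; cell vol = 2.07² × mean(4 corners)
unit = 2.07² × 1.792 / (4×255) = 0.00752798 mm³ per gray-sum
row 0: Σ corner-gray over 3 cells = 1261  → 9.4928
row 1: Σ corner-gray over 3 cells = 847  → 6.3762
row 2: Σ corner-gray over 3 cells = 1288  → 9.6960
row 3: Σ corner-gray over 3 cells = 1725  → 12.9858
row 4: Σ corner-gray over 3 cells = 1638  → 12.3308
row 5: Σ corner-gray over 3 cells = 1703  → 12.8202
row 6: Σ corner-gray over 3 cells = 2051  → 15.4399
row 7: Σ corner-gray over 3 cells = 1716  → 12.9180
row 8: Σ corner-gray over 3 cells = 1769  → 13.3170
row 9: Σ corner-gray over 3 cells = 1533  → 11.5404
row 10: Σ corner-gray over 3 cells = 1289  → 9.7036
row 11: Σ corner-gray over 3 cells = 1467  → 11.0435
Σ rows: total corner-gray = 18287  → 137.6642 mm³


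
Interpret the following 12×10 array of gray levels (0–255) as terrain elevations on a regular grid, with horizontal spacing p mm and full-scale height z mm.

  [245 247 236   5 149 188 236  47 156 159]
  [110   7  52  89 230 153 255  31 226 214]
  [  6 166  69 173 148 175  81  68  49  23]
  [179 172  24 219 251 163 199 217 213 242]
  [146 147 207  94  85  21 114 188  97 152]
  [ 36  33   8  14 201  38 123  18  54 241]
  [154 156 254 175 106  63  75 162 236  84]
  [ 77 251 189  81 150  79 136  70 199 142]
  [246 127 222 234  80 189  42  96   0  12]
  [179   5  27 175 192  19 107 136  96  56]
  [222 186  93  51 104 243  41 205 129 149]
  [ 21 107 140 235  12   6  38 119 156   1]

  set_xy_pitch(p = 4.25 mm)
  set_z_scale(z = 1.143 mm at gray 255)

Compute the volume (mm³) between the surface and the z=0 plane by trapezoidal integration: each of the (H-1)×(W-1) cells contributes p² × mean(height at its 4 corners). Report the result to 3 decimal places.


height_mm = gray/255 × 1.143; cell vol = 4.25² × mean(4 corners)
unit = 4.25² × 1.143 / (4×255) = 0.0202406 mm³ per gray-sum
row 0: Σ corner-gray over 9 cells = 5342  → 108.1254
row 1: Σ corner-gray over 9 cells = 4297  → 86.9740
row 2: Σ corner-gray over 9 cells = 5224  → 105.7370
row 3: Σ corner-gray over 9 cells = 5541  → 112.1533
row 4: Σ corner-gray over 9 cells = 3459  → 70.0123
row 5: Σ corner-gray over 9 cells = 3947  → 79.8897
row 6: Σ corner-gray over 9 cells = 5221  → 105.6763
row 7: Σ corner-gray over 9 cells = 4767  → 96.4871
row 8: Σ corner-gray over 9 cells = 3987  → 80.6994
row 9: Σ corner-gray over 9 cells = 4224  → 85.4964
row 10: Σ corner-gray over 9 cells = 4123  → 83.4521
Σ rows: total corner-gray = 50132  → 1014.7030 mm³

1014.703


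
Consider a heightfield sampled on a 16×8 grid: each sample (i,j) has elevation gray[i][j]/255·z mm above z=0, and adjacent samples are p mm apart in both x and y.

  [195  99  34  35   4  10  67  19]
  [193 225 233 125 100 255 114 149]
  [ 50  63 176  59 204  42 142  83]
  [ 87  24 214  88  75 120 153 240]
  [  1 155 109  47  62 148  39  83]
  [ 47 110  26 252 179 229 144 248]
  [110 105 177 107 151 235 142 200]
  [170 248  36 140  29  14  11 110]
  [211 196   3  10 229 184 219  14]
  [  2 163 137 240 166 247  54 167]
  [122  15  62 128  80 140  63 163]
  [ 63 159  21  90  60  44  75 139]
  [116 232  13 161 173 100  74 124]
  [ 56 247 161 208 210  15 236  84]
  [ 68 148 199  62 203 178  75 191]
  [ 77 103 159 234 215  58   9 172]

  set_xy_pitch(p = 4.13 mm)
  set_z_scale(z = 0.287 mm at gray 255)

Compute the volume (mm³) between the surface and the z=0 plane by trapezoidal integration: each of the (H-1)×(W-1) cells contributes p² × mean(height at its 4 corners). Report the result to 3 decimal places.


height_mm = gray/255 × 0.287; cell vol = 4.13² × mean(4 corners)
unit = 4.13² × 0.287 / (4×255) = 0.00479934 mm³ per gray-sum
row 0: Σ corner-gray over 7 cells = 3158  → 15.1563
row 1: Σ corner-gray over 7 cells = 3951  → 18.9622
row 2: Σ corner-gray over 7 cells = 3180  → 15.2619
row 3: Σ corner-gray over 7 cells = 2879  → 13.8173
row 4: Σ corner-gray over 7 cells = 3379  → 16.2170
row 5: Σ corner-gray over 7 cells = 4319  → 20.7284
row 6: Σ corner-gray over 7 cells = 3380  → 16.2218
row 7: Σ corner-gray over 7 cells = 3143  → 15.0843
row 8: Σ corner-gray over 7 cells = 4090  → 19.6293
row 9: Σ corner-gray over 7 cells = 3444  → 16.5289
row 10: Σ corner-gray over 7 cells = 2361  → 11.3312
row 11: Σ corner-gray over 7 cells = 2846  → 13.6589
row 12: Σ corner-gray over 7 cells = 4040  → 19.3893
row 13: Σ corner-gray over 7 cells = 4283  → 20.5556
row 14: Σ corner-gray over 7 cells = 3794  → 18.2087
Σ rows: total corner-gray = 52247  → 250.7513 mm³

250.751


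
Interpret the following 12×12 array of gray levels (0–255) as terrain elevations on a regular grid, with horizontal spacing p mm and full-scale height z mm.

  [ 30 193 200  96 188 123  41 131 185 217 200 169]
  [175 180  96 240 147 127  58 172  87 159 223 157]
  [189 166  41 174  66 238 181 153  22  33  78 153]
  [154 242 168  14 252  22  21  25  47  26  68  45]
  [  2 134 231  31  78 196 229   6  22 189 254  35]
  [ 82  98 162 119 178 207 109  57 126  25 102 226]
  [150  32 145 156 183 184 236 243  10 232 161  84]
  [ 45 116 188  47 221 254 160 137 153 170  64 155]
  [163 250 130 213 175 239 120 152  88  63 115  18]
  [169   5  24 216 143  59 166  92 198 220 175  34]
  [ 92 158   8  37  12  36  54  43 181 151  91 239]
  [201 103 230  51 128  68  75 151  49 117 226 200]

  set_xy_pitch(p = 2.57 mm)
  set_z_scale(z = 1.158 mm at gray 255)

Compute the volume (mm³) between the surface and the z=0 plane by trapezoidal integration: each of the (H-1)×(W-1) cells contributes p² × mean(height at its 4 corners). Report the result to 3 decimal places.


height_mm = gray/255 × 1.158; cell vol = 2.57² × mean(4 corners)
unit = 2.57² × 1.158 / (4×255) = 0.0074985 mm³ per gray-sum
row 0: Σ corner-gray over 11 cells = 6657  → 49.9175
row 1: Σ corner-gray over 11 cells = 5956  → 44.6611
row 2: Σ corner-gray over 11 cells = 4615  → 34.6056
row 3: Σ corner-gray over 11 cells = 4746  → 35.5879
row 4: Σ corner-gray over 11 cells = 5451  → 40.8743
row 5: Σ corner-gray over 11 cells = 6072  → 45.5309
row 6: Σ corner-gray over 11 cells = 6618  → 49.6251
row 7: Σ corner-gray over 11 cells = 6491  → 48.6728
row 8: Σ corner-gray over 11 cells = 6070  → 45.5159
row 9: Σ corner-gray over 11 cells = 4672  → 35.0330
row 10: Σ corner-gray over 11 cells = 4670  → 35.0180
Σ rows: total corner-gray = 62018  → 465.0422 mm³

465.042


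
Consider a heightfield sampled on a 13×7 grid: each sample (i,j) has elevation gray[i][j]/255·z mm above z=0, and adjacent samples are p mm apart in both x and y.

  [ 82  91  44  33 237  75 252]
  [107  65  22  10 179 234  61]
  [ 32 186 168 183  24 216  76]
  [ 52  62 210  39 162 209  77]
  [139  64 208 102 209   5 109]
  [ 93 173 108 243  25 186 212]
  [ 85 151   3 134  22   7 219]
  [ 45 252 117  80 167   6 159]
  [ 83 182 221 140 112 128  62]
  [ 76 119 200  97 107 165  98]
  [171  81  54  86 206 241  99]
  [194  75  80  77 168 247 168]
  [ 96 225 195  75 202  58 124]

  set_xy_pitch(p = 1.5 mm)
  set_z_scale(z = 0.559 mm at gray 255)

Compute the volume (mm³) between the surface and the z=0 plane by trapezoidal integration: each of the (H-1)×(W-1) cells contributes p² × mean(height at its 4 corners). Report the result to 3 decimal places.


height_mm = gray/255 × 0.559; cell vol = 1.5² × mean(4 corners)
unit = 1.5² × 0.559 / (4×255) = 0.00123309 mm³ per gray-sum
row 0: Σ corner-gray over 6 cells = 2482  → 3.0605
row 1: Σ corner-gray over 6 cells = 2850  → 3.5143
row 2: Σ corner-gray over 6 cells = 3155  → 3.8904
row 3: Σ corner-gray over 6 cells = 2917  → 3.5969
row 4: Σ corner-gray over 6 cells = 3199  → 3.9446
row 5: Σ corner-gray over 6 cells = 2713  → 3.3454
row 6: Σ corner-gray over 6 cells = 2386  → 2.9421
row 7: Σ corner-gray over 6 cells = 3159  → 3.8953
row 8: Σ corner-gray over 6 cells = 3261  → 4.0211
row 9: Σ corner-gray over 6 cells = 3156  → 3.8916
row 10: Σ corner-gray over 6 cells = 3262  → 4.0223
row 11: Σ corner-gray over 6 cells = 3386  → 4.1752
Σ rows: total corner-gray = 35926  → 44.2999 mm³

44.300


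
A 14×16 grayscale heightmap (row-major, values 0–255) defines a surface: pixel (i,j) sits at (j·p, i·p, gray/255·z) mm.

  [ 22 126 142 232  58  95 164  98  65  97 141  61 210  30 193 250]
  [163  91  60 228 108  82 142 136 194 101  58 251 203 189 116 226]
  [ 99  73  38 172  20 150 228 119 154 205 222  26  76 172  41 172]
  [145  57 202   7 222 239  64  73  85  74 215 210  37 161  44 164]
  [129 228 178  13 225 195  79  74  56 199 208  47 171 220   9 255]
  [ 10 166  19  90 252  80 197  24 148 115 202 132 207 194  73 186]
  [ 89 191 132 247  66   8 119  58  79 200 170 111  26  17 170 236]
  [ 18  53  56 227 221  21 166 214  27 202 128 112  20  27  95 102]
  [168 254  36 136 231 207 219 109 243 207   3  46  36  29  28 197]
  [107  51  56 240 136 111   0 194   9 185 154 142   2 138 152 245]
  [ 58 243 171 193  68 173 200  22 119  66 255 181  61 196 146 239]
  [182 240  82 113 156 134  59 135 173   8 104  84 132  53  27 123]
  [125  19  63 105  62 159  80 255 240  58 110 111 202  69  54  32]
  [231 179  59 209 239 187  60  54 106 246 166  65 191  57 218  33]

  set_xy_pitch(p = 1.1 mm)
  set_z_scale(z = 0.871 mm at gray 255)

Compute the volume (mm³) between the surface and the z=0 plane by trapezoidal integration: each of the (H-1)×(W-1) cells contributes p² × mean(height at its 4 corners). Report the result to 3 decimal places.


101.618

height_mm = gray/255 × 0.871; cell vol = 1.1² × mean(4 corners)
unit = 1.1² × 0.871 / (4×255) = 0.00103325 mm³ per gray-sum
row 0: Σ corner-gray over 15 cells = 8003  → 8.2691
row 1: Σ corner-gray over 15 cells = 7970  → 8.2350
row 2: Σ corner-gray over 15 cells = 7352  → 7.5964
row 3: Σ corner-gray over 15 cells = 7877  → 8.1389
row 4: Σ corner-gray over 15 cells = 8182  → 8.4540
row 5: Σ corner-gray over 15 cells = 7507  → 7.7566
row 6: Σ corner-gray over 15 cells = 6771  → 6.9961
row 7: Σ corner-gray over 15 cells = 7191  → 7.4301
row 8: Σ corner-gray over 15 cells = 7425  → 7.6718
row 9: Σ corner-gray over 15 cells = 7977  → 8.2422
row 10: Σ corner-gray over 15 cells = 7790  → 8.0490
row 11: Σ corner-gray over 15 cells = 6636  → 6.8566
row 12: Σ corner-gray over 15 cells = 7667  → 7.9219
Σ rows: total corner-gray = 98348  → 101.6176 mm³


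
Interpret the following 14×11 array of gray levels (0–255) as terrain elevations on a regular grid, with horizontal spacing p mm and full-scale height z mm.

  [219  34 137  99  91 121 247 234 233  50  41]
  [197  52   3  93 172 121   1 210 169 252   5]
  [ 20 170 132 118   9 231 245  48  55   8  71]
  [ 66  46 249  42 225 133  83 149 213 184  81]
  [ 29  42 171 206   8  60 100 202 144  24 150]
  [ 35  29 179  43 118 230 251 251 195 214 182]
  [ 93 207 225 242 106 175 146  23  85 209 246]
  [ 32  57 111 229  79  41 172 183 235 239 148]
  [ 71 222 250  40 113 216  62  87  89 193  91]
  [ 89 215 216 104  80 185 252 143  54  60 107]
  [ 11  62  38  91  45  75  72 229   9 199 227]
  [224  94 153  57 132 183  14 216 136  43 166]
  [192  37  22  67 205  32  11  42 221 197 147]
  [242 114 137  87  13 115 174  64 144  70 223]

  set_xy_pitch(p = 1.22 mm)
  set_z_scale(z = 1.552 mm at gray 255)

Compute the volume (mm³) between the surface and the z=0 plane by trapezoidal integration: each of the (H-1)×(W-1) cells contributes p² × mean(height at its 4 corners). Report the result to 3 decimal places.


149.563

height_mm = gray/255 × 1.552; cell vol = 1.22² × mean(4 corners)
unit = 1.22² × 1.552 / (4×255) = 0.0022647 mm³ per gray-sum
row 0: Σ corner-gray over 10 cells = 5100  → 11.5500
row 1: Σ corner-gray over 10 cells = 4471  → 10.1255
row 2: Σ corner-gray over 10 cells = 4918  → 11.1378
row 3: Σ corner-gray over 10 cells = 4888  → 11.0699
row 4: Σ corner-gray over 10 cells = 5330  → 12.0709
row 5: Σ corner-gray over 10 cells = 6412  → 14.5213
row 6: Σ corner-gray over 10 cells = 6047  → 13.6947
row 7: Σ corner-gray over 10 cells = 5578  → 12.6325
row 8: Σ corner-gray over 10 cells = 5520  → 12.5012
row 9: Σ corner-gray over 10 cells = 4692  → 10.6260
row 10: Σ corner-gray over 10 cells = 4324  → 9.7926
row 11: Σ corner-gray over 10 cells = 4453  → 10.0847
row 12: Σ corner-gray over 10 cells = 4308  → 9.7563
Σ rows: total corner-gray = 66041  → 149.5632 mm³


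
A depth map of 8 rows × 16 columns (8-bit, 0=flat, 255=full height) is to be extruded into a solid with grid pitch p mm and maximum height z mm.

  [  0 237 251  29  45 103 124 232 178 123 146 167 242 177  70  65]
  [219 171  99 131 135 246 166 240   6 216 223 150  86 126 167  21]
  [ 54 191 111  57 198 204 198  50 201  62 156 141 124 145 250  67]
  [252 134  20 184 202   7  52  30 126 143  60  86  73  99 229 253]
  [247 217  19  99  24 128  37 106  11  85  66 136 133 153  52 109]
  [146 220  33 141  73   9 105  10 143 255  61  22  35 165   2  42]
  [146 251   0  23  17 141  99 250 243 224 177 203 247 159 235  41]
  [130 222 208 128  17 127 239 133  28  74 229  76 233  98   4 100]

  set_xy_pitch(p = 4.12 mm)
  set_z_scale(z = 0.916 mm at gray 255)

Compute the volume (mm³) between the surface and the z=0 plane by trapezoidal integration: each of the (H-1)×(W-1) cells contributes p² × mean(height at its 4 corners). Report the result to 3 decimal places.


813.784

height_mm = gray/255 × 0.916; cell vol = 4.12² × mean(4 corners)
unit = 4.12² × 0.916 / (4×255) = 0.0152437 mm³ per gray-sum
row 0: Σ corner-gray over 15 cells = 8877  → 135.3181
row 1: Σ corner-gray over 15 cells = 8861  → 135.0742
row 2: Σ corner-gray over 15 cells = 7692  → 117.2544
row 3: Σ corner-gray over 15 cells = 6283  → 95.7760
row 4: Σ corner-gray over 15 cells = 5624  → 85.7304
row 5: Σ corner-gray over 15 cells = 7461  → 113.7331
row 6: Σ corner-gray over 15 cells = 8587  → 130.8975
Σ rows: total corner-gray = 53385  → 813.7837 mm³


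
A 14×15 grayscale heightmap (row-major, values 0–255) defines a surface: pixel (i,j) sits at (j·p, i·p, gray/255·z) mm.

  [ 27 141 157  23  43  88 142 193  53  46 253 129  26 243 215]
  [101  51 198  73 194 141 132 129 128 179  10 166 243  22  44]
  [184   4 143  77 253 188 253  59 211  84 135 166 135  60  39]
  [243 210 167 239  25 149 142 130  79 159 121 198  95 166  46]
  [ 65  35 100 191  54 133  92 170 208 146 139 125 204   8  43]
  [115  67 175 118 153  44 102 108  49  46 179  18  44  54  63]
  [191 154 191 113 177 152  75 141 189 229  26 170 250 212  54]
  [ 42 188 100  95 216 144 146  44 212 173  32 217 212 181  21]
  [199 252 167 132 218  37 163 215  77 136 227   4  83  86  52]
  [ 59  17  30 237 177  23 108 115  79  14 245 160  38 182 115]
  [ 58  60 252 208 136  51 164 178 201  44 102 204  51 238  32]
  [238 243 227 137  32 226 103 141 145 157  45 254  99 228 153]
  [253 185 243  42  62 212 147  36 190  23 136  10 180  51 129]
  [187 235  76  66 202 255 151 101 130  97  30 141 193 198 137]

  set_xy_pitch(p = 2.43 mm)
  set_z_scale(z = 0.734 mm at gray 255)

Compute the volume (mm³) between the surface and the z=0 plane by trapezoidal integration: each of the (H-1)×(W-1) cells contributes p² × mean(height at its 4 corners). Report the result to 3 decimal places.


406.174

height_mm = gray/255 × 0.734; cell vol = 2.43² × mean(4 corners)
unit = 2.43² × 0.734 / (4×255) = 0.00424921 mm³ per gray-sum
row 0: Σ corner-gray over 14 cells = 6793  → 28.8649
row 1: Σ corner-gray over 14 cells = 7236  → 30.7473
row 2: Σ corner-gray over 14 cells = 7808  → 33.1779
row 3: Σ corner-gray over 14 cells = 7367  → 31.3039
row 4: Σ corner-gray over 14 cells = 5810  → 24.6879
row 5: Σ corner-gray over 14 cells = 6895  → 29.2983
row 6: Σ corner-gray over 14 cells = 8386  → 35.6339
row 7: Σ corner-gray over 14 cells = 7828  → 33.2628
row 8: Σ corner-gray over 14 cells = 6869  → 29.1878
row 9: Σ corner-gray over 14 cells = 6892  → 29.2856
row 10: Σ corner-gray over 14 cells = 8333  → 35.4087
row 11: Σ corner-gray over 14 cells = 7881  → 33.4880
row 12: Σ corner-gray over 14 cells = 7490  → 31.8266
Σ rows: total corner-gray = 95588  → 406.1737 mm³


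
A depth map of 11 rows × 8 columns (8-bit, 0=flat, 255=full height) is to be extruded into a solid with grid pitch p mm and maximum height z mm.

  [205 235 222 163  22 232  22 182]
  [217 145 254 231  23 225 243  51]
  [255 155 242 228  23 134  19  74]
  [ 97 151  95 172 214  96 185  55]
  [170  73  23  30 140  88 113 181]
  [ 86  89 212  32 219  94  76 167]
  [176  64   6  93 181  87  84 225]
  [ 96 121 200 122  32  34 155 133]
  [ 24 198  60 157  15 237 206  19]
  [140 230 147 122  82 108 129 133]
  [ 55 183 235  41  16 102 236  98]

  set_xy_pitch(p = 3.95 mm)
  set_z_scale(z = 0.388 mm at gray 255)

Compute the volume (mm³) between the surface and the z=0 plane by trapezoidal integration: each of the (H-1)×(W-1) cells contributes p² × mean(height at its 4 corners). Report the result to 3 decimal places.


214.446

height_mm = gray/255 × 0.388; cell vol = 3.95² × mean(4 corners)
unit = 3.95² × 0.388 / (4×255) = 0.00593507 mm³ per gray-sum
row 0: Σ corner-gray over 7 cells = 4689  → 27.8295
row 1: Σ corner-gray over 7 cells = 4441  → 26.3576
row 2: Σ corner-gray over 7 cells = 3909  → 23.2002
row 3: Σ corner-gray over 7 cells = 3263  → 19.3661
row 4: Σ corner-gray over 7 cells = 2982  → 17.6984
row 5: Σ corner-gray over 7 cells = 3128  → 18.5649
row 6: Σ corner-gray over 7 cells = 2988  → 17.7340
row 7: Σ corner-gray over 7 cells = 3346  → 19.8587
row 8: Σ corner-gray over 7 cells = 3698  → 21.9479
row 9: Σ corner-gray over 7 cells = 3688  → 21.8885
Σ rows: total corner-gray = 36132  → 214.4459 mm³


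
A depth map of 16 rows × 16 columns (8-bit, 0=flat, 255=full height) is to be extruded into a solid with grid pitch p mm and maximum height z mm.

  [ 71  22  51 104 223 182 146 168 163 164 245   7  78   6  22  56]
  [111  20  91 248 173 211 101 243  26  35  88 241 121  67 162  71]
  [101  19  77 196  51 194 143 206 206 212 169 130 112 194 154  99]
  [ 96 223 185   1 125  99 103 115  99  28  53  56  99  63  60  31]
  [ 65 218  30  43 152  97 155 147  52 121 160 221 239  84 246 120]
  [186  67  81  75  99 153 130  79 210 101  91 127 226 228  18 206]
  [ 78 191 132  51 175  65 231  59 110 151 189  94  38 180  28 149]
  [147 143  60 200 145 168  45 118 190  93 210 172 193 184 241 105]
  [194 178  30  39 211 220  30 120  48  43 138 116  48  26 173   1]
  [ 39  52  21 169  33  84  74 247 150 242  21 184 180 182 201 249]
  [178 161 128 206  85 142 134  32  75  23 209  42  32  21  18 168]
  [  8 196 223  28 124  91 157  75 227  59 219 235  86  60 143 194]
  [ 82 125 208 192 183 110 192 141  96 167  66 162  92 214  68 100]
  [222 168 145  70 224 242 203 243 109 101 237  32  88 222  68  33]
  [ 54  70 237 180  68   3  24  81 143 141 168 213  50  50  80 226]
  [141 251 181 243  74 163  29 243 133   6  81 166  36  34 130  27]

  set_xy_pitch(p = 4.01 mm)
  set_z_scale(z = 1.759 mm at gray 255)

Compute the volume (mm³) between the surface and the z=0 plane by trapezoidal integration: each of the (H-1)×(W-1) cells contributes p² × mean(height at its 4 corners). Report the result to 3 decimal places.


3136.601

height_mm = gray/255 × 1.759; cell vol = 4.01² × mean(4 corners)
unit = 4.01² × 1.759 / (4×255) = 0.0277303 mm³ per gray-sum
row 0: Σ corner-gray over 15 cells = 7125  → 197.5783
row 1: Σ corner-gray over 15 cells = 8162  → 226.3346
row 2: Σ corner-gray over 15 cells = 7071  → 196.0809
row 3: Σ corner-gray over 15 cells = 6860  → 190.2298
row 4: Σ corner-gray over 15 cells = 7877  → 218.4315
row 5: Σ corner-gray over 15 cells = 7377  → 204.5664
row 6: Σ corner-gray over 15 cells = 8191  → 227.1388
row 7: Σ corner-gray over 15 cells = 7611  → 211.0552
row 8: Σ corner-gray over 15 cells = 7003  → 194.1952
row 9: Σ corner-gray over 15 cells = 6930  → 192.1709
row 10: Σ corner-gray over 15 cells = 7010  → 194.3893
row 11: Σ corner-gray over 15 cells = 8262  → 229.1077
row 12: Σ corner-gray over 15 cells = 8773  → 243.2778
row 13: Σ corner-gray over 15 cells = 7855  → 217.8214
row 14: Σ corner-gray over 15 cells = 7004  → 194.2230
Σ rows: total corner-gray = 113111  → 3136.6008 mm³


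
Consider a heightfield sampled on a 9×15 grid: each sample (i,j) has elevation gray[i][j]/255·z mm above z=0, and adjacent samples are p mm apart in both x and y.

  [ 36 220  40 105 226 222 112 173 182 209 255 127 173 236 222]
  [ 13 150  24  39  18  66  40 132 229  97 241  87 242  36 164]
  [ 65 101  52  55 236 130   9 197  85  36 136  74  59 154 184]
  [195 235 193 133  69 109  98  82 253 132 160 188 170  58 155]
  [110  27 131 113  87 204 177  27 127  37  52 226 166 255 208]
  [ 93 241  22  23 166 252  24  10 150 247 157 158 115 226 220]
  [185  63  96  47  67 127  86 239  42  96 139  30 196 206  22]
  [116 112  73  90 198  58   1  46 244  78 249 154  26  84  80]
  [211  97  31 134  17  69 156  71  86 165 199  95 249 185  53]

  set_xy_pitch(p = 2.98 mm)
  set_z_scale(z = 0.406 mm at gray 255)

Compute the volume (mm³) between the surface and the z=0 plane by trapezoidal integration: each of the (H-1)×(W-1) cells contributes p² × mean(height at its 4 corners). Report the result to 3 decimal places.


195.464

height_mm = gray/255 × 0.406; cell vol = 2.98² × mean(4 corners)
unit = 2.98² × 0.406 / (4×255) = 0.00353475 mm³ per gray-sum
row 0: Σ corner-gray over 14 cells = 7797  → 27.5604
row 1: Σ corner-gray over 14 cells = 5876  → 20.7702
row 2: Σ corner-gray over 14 cells = 7007  → 24.7680
row 3: Σ corner-gray over 14 cells = 7686  → 27.1681
row 4: Σ corner-gray over 14 cells = 7471  → 26.4081
row 5: Σ corner-gray over 14 cells = 6970  → 24.6372
row 6: Σ corner-gray over 14 cells = 6097  → 21.5514
row 7: Σ corner-gray over 14 cells = 6394  → 22.6012
Σ rows: total corner-gray = 55298  → 195.4645 mm³


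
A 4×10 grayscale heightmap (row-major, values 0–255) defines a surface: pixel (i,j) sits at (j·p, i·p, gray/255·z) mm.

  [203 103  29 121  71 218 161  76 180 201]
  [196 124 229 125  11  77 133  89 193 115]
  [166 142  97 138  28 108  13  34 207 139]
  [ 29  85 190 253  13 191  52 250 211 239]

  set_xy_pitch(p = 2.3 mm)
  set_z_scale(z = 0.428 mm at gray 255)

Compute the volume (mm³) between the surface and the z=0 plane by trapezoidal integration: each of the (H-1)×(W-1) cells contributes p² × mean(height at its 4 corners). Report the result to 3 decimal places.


height_mm = gray/255 × 0.428; cell vol = 2.3² × mean(4 corners)
unit = 2.3² × 0.428 / (4×255) = 0.00221973 mm³ per gray-sum
row 0: Σ corner-gray over 9 cells = 4595  → 10.1996
row 1: Σ corner-gray over 9 cells = 4112  → 9.1275
row 2: Σ corner-gray over 9 cells = 4597  → 10.2041
Σ rows: total corner-gray = 13304  → 29.5312 mm³

29.531


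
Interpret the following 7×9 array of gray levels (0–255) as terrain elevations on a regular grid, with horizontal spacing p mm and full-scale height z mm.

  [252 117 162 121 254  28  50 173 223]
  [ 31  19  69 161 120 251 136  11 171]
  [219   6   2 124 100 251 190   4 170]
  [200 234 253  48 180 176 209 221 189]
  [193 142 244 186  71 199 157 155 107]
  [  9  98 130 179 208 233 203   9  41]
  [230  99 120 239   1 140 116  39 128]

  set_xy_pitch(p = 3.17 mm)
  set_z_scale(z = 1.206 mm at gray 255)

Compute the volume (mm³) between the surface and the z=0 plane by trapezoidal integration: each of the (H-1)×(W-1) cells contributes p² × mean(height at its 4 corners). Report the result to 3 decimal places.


317.553

height_mm = gray/255 × 1.206; cell vol = 3.17² × mean(4 corners)
unit = 3.17² × 1.206 / (4×255) = 0.0118813 mm³ per gray-sum
row 0: Σ corner-gray over 8 cells = 4021  → 47.7749
row 1: Σ corner-gray over 8 cells = 3479  → 41.3352
row 2: Σ corner-gray over 8 cells = 4774  → 56.7215
row 3: Σ corner-gray over 8 cells = 5639  → 66.9989
row 4: Σ corner-gray over 8 cells = 4778  → 56.7691
row 5: Σ corner-gray over 8 cells = 4036  → 47.9531
Σ rows: total corner-gray = 26727  → 317.5527 mm³


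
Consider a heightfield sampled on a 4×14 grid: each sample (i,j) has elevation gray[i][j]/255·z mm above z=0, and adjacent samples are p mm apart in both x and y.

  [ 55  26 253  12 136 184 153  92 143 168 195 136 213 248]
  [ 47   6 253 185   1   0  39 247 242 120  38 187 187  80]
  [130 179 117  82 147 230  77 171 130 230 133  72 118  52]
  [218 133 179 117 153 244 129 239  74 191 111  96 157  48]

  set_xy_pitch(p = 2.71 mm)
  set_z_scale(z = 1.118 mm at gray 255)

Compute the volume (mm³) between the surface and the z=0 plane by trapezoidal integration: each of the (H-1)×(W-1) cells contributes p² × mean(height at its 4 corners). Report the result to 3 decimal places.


169.197

height_mm = gray/255 × 1.118; cell vol = 2.71² × mean(4 corners)
unit = 2.71² × 1.118 / (4×255) = 0.00804971 mm³ per gray-sum
row 0: Σ corner-gray over 13 cells = 6862  → 55.2371
row 1: Σ corner-gray over 13 cells = 6691  → 53.8606
row 2: Σ corner-gray over 13 cells = 7466  → 60.0991
Σ rows: total corner-gray = 21019  → 169.1968 mm³


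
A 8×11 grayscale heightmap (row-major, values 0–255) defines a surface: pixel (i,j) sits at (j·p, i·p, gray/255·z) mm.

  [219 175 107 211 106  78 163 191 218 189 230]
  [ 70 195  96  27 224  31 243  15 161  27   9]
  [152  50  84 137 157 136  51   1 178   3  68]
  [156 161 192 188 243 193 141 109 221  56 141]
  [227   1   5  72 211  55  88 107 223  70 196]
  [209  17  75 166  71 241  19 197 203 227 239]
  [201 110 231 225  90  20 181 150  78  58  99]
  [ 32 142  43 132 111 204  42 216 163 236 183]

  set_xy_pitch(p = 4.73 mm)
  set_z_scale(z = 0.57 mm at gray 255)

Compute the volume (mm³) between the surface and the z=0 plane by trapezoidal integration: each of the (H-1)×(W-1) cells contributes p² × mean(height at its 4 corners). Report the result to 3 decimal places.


446.289

height_mm = gray/255 × 0.57; cell vol = 4.73² × mean(4 corners)
unit = 4.73² × 0.57 / (4×255) = 0.0125025 mm³ per gray-sum
row 0: Σ corner-gray over 10 cells = 5442  → 68.0386
row 1: Σ corner-gray over 10 cells = 3931  → 49.1473
row 2: Σ corner-gray over 10 cells = 5119  → 64.0003
row 3: Σ corner-gray over 10 cells = 5392  → 67.4135
row 4: Σ corner-gray over 10 cells = 4967  → 62.0999
row 5: Σ corner-gray over 10 cells = 5466  → 68.3387
row 6: Σ corner-gray over 10 cells = 5379  → 67.2510
Σ rows: total corner-gray = 35696  → 446.2893 mm³


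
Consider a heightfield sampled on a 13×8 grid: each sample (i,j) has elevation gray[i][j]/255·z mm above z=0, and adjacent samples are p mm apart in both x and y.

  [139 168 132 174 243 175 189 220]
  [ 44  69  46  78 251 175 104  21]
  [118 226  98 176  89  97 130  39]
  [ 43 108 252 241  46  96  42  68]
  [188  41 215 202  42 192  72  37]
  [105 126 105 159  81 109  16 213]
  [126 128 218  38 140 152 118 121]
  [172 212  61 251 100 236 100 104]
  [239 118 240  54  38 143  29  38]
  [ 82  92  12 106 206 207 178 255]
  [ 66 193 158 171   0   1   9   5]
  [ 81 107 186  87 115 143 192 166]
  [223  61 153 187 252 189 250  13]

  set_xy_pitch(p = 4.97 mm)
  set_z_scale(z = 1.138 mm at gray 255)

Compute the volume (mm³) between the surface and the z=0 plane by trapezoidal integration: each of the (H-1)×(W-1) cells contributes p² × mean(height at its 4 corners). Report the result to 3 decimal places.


1171.097

height_mm = gray/255 × 1.138; cell vol = 4.97² × mean(4 corners)
unit = 4.97² × 1.138 / (4×255) = 0.0275585 mm³ per gray-sum
row 0: Σ corner-gray over 7 cells = 4032  → 111.1157
row 1: Σ corner-gray over 7 cells = 3300  → 90.9429
row 2: Σ corner-gray over 7 cells = 3470  → 95.6278
row 3: Σ corner-gray over 7 cells = 3434  → 94.6357
row 4: Σ corner-gray over 7 cells = 3263  → 89.9232
row 5: Σ corner-gray over 7 cells = 3345  → 92.1830
row 6: Σ corner-gray over 7 cells = 4031  → 111.0881
row 7: Σ corner-gray over 7 cells = 3717  → 102.4348
row 8: Σ corner-gray over 7 cells = 3460  → 95.3523
row 9: Σ corner-gray over 7 cells = 3074  → 84.7147
row 10: Σ corner-gray over 7 cells = 3042  → 83.8328
row 11: Σ corner-gray over 7 cells = 4327  → 119.2454
Σ rows: total corner-gray = 42495  → 1171.0965 mm³
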